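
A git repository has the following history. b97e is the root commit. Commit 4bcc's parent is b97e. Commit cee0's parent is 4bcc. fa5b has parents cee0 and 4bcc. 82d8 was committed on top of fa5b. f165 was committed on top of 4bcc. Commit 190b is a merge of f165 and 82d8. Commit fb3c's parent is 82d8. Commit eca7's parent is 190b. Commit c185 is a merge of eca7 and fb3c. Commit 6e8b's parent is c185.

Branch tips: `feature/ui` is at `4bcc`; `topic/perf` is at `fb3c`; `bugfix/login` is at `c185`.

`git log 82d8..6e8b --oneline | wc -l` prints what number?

Reachable from 6e8b: {190b, 4bcc, 6e8b, 82d8, b97e, c185, cee0, eca7, f165, fa5b, fb3c}.
Reachable from 82d8: {4bcc, 82d8, b97e, cee0, fa5b}.
In 6e8b's history but not 82d8's: {190b, 6e8b, c185, eca7, f165, fb3c} — 6 commits.

6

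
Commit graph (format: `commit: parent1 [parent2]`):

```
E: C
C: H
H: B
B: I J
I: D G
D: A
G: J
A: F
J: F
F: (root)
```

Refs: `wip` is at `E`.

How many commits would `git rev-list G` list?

3

Walking parent pointers from G: reachable set = {F, G, J}.
That is 3 commits.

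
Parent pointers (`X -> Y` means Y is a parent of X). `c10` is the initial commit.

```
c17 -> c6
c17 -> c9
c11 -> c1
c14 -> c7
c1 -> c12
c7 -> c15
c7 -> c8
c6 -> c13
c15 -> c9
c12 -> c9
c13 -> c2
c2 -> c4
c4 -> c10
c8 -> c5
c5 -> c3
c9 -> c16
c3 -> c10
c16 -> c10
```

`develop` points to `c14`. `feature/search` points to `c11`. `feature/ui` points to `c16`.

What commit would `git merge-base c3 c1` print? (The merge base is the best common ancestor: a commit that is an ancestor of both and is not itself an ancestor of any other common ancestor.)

Ancestors of c3: {c10, c3}.
Ancestors of c1: {c1, c10, c12, c16, c9}.
Common ancestors: {c10}.
The only common ancestor is c10, so it is the merge base.

c10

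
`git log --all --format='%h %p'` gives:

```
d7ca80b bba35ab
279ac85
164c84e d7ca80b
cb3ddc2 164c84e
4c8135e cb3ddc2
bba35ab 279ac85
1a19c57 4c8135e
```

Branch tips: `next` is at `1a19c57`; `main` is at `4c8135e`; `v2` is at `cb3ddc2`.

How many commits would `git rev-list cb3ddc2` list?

5

Walking parent pointers from cb3ddc2: reachable set = {164c84e, 279ac85, bba35ab, cb3ddc2, d7ca80b}.
That is 5 commits.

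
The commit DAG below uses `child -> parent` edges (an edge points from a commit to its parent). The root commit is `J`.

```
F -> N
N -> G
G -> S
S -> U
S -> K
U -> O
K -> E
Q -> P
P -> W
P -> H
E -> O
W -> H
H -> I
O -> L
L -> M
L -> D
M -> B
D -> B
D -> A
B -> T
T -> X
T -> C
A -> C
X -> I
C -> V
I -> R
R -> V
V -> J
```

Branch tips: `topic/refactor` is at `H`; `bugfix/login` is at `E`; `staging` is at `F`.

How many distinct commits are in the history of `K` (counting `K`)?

Walking parent pointers from K: reachable set = {A, B, C, D, E, I, J, K, L, M, O, R, T, V, X}.
That is 15 commits.

15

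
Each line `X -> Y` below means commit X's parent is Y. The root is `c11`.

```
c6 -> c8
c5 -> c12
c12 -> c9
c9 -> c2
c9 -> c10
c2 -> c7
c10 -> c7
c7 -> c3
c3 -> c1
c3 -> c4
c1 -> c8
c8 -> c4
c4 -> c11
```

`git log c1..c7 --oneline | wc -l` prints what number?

2

Reachable from c7: {c1, c11, c3, c4, c7, c8}.
Reachable from c1: {c1, c11, c4, c8}.
In c7's history but not c1's: {c3, c7} — 2 commits.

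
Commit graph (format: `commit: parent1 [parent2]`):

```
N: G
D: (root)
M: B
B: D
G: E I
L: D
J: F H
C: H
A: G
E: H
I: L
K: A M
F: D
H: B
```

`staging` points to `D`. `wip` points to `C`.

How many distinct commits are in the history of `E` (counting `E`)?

4

Walking parent pointers from E: reachable set = {B, D, E, H}.
That is 4 commits.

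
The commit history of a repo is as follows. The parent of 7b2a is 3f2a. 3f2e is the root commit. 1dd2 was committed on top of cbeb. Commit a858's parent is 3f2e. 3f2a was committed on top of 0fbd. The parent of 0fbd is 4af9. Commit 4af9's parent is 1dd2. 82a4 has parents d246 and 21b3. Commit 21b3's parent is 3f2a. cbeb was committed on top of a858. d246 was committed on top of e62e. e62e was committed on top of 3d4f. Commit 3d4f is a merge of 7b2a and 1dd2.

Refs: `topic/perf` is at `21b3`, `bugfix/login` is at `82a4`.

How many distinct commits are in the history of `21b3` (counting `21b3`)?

Walking parent pointers from 21b3: reachable set = {0fbd, 1dd2, 21b3, 3f2a, 3f2e, 4af9, a858, cbeb}.
That is 8 commits.

8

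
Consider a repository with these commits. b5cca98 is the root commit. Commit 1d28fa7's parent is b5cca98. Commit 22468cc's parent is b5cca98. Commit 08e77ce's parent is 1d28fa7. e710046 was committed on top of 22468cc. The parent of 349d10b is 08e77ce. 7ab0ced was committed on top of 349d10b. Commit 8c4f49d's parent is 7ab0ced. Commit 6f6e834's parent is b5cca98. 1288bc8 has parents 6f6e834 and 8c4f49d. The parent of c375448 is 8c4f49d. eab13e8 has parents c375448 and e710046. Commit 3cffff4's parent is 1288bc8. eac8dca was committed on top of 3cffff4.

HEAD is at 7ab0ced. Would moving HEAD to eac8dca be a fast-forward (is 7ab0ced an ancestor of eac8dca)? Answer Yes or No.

A fast-forward from 7ab0ced to eac8dca is possible iff 7ab0ced is an ancestor of eac8dca.
Ancestors of eac8dca: {08e77ce, 1288bc8, 1d28fa7, 349d10b, 3cffff4, 6f6e834, 7ab0ced, 8c4f49d, b5cca98, eac8dca}.
7ab0ced is among them, so fast-forward is possible.

Yes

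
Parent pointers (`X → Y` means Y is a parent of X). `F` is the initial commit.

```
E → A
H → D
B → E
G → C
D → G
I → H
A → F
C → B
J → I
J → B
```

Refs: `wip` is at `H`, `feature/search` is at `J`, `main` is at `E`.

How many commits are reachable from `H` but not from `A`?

Reachable from H: {A, B, C, D, E, F, G, H}.
Reachable from A: {A, F}.
In H's history but not A's: {B, C, D, E, G, H} — 6 commits.

6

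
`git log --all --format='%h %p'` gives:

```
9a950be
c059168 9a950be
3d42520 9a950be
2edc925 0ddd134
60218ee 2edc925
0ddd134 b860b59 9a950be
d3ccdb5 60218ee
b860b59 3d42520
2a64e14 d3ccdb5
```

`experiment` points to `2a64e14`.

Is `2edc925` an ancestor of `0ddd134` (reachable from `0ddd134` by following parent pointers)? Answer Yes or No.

Ancestors of 0ddd134: {0ddd134, 3d42520, 9a950be, b860b59}.
2edc925 is not in that set, so it is not an ancestor of 0ddd134.

No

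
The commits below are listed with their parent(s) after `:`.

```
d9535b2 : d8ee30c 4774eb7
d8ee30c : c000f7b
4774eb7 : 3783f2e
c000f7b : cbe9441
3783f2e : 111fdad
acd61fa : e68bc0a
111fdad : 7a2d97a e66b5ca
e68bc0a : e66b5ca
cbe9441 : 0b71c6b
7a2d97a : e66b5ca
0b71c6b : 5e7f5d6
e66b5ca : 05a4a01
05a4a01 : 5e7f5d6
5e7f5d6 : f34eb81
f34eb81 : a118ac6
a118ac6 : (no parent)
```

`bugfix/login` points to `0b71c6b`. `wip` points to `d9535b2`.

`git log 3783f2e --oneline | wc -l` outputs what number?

Walking parent pointers from 3783f2e: reachable set = {05a4a01, 111fdad, 3783f2e, 5e7f5d6, 7a2d97a, a118ac6, e66b5ca, f34eb81}.
That is 8 commits.

8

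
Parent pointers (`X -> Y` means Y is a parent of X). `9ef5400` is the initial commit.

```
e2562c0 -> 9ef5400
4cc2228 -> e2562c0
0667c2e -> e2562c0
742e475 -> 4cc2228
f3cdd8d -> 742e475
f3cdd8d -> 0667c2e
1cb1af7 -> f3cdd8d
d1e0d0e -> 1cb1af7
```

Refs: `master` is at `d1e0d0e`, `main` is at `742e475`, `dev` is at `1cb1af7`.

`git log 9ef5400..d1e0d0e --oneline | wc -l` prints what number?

7

Reachable from d1e0d0e: {0667c2e, 1cb1af7, 4cc2228, 742e475, 9ef5400, d1e0d0e, e2562c0, f3cdd8d}.
Reachable from 9ef5400: {9ef5400}.
In d1e0d0e's history but not 9ef5400's: {0667c2e, 1cb1af7, 4cc2228, 742e475, d1e0d0e, e2562c0, f3cdd8d} — 7 commits.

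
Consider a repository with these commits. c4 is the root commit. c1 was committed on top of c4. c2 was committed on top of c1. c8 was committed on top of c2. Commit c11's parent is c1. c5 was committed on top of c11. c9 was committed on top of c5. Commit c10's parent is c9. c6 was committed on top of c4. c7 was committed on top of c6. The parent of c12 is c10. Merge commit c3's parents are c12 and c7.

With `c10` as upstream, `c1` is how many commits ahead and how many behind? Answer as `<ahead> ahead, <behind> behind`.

0 ahead, 4 behind

Reachable from c1: {c1, c4}.
Reachable from c10: {c1, c10, c11, c4, c5, c9}.
Only in c1's history (ahead): {} — 0.
Only in c10's history (behind): {c10, c11, c5, c9} — 4.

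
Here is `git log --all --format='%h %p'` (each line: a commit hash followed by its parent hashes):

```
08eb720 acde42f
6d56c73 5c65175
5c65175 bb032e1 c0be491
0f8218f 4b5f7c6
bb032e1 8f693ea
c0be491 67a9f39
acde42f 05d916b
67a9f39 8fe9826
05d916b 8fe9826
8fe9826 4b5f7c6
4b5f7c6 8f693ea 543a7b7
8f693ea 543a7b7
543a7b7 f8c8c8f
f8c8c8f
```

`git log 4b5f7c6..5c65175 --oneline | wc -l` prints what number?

Reachable from 5c65175: {4b5f7c6, 543a7b7, 5c65175, 67a9f39, 8f693ea, 8fe9826, bb032e1, c0be491, f8c8c8f}.
Reachable from 4b5f7c6: {4b5f7c6, 543a7b7, 8f693ea, f8c8c8f}.
In 5c65175's history but not 4b5f7c6's: {5c65175, 67a9f39, 8fe9826, bb032e1, c0be491} — 5 commits.

5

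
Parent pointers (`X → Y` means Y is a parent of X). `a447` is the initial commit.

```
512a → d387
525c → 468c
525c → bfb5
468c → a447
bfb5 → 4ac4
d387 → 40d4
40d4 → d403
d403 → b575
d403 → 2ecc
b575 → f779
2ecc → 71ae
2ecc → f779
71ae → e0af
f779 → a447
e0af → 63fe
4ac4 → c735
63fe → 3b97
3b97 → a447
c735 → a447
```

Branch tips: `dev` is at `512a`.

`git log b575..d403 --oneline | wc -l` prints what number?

6

Reachable from d403: {2ecc, 3b97, 63fe, 71ae, a447, b575, d403, e0af, f779}.
Reachable from b575: {a447, b575, f779}.
In d403's history but not b575's: {2ecc, 3b97, 63fe, 71ae, d403, e0af} — 6 commits.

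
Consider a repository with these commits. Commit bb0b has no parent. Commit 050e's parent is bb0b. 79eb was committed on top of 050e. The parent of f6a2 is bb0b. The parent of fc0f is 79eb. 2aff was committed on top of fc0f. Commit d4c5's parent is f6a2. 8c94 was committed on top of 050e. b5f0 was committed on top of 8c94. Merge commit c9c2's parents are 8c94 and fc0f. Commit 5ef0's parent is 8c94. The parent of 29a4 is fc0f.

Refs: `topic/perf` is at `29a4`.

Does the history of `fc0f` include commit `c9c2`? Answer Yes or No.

No

Ancestors of fc0f: {050e, 79eb, bb0b, fc0f}.
c9c2 is not in that set, so it is not an ancestor of fc0f.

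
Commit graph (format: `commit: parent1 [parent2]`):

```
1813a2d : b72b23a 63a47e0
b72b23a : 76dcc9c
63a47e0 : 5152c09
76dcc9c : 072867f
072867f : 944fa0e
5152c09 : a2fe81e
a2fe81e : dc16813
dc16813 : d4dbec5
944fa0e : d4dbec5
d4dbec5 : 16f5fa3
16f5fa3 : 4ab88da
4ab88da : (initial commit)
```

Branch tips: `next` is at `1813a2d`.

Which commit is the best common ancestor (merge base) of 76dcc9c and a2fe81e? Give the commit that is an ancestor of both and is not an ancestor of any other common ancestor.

d4dbec5

Ancestors of 76dcc9c: {072867f, 16f5fa3, 4ab88da, 76dcc9c, 944fa0e, d4dbec5}.
Ancestors of a2fe81e: {16f5fa3, 4ab88da, a2fe81e, d4dbec5, dc16813}.
Common ancestors: {16f5fa3, 4ab88da, d4dbec5}.
Among these, d4dbec5 is not an ancestor of any other common ancestor — it is the merge base.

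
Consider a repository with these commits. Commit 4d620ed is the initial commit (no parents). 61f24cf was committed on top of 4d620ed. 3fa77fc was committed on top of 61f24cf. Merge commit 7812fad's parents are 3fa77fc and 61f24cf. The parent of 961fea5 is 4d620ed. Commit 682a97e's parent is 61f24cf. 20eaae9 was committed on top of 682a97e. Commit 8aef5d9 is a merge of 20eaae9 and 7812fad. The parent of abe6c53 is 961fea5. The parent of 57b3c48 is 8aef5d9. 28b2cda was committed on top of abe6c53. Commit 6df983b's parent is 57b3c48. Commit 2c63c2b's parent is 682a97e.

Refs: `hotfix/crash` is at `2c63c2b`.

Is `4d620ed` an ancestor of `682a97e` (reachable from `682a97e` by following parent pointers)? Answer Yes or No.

Yes

Ancestors of 682a97e (commits reachable by following parents): {4d620ed, 61f24cf, 682a97e}.
4d620ed is in that set, so it is an ancestor of 682a97e.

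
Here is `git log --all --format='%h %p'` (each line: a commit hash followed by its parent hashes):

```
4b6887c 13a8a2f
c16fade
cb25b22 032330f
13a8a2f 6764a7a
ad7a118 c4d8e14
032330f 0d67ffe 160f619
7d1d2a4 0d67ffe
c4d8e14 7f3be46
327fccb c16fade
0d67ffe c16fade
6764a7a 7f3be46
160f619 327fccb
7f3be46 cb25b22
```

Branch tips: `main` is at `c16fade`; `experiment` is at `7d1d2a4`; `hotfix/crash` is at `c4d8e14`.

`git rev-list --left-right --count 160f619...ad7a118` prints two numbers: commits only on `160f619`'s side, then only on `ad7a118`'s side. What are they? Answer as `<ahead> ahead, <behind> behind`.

Reachable from 160f619: {160f619, 327fccb, c16fade}.
Reachable from ad7a118: {032330f, 0d67ffe, 160f619, 327fccb, 7f3be46, ad7a118, c16fade, c4d8e14, cb25b22}.
Only in 160f619's history (ahead): {} — 0.
Only in ad7a118's history (behind): {032330f, 0d67ffe, 7f3be46, ad7a118, c4d8e14, cb25b22} — 6.

0 ahead, 6 behind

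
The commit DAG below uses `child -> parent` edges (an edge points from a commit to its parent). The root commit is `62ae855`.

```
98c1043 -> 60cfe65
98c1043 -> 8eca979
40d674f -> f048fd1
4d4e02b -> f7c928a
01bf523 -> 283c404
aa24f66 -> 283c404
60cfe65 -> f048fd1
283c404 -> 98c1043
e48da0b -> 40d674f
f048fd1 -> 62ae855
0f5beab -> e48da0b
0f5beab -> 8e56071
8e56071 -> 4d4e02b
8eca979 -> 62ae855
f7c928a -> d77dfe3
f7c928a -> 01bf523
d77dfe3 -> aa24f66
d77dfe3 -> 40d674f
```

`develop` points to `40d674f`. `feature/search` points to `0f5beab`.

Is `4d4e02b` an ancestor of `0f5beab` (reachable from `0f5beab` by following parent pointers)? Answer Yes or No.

Yes

Ancestors of 0f5beab (commits reachable by following parents): {01bf523, 0f5beab, 283c404, 40d674f, 4d4e02b, 60cfe65, 62ae855, 8e56071, 8eca979, 98c1043, aa24f66, d77dfe3, e48da0b, f048fd1, f7c928a}.
4d4e02b is in that set, so it is an ancestor of 0f5beab.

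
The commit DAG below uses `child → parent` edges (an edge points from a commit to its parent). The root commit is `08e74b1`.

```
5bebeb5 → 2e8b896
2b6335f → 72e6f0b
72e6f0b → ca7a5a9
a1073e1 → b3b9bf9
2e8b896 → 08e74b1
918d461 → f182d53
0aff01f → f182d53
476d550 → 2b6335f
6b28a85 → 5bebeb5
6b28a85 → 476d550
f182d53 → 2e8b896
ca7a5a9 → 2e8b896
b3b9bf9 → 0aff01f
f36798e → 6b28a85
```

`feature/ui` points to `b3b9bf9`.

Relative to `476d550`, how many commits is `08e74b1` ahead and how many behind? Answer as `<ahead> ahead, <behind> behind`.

Reachable from 08e74b1: {08e74b1}.
Reachable from 476d550: {08e74b1, 2b6335f, 2e8b896, 476d550, 72e6f0b, ca7a5a9}.
Only in 08e74b1's history (ahead): {} — 0.
Only in 476d550's history (behind): {2b6335f, 2e8b896, 476d550, 72e6f0b, ca7a5a9} — 5.

0 ahead, 5 behind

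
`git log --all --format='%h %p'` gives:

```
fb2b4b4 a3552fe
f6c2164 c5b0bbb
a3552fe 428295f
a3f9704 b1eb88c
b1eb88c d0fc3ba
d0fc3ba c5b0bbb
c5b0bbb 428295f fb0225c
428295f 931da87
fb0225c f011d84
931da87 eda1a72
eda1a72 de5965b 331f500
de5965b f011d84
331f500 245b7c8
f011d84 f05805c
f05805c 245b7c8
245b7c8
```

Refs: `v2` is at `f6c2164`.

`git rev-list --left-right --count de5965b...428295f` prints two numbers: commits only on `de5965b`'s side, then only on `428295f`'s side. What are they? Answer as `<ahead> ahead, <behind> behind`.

0 ahead, 4 behind

Reachable from de5965b: {245b7c8, de5965b, f011d84, f05805c}.
Reachable from 428295f: {245b7c8, 331f500, 428295f, 931da87, de5965b, eda1a72, f011d84, f05805c}.
Only in de5965b's history (ahead): {} — 0.
Only in 428295f's history (behind): {331f500, 428295f, 931da87, eda1a72} — 4.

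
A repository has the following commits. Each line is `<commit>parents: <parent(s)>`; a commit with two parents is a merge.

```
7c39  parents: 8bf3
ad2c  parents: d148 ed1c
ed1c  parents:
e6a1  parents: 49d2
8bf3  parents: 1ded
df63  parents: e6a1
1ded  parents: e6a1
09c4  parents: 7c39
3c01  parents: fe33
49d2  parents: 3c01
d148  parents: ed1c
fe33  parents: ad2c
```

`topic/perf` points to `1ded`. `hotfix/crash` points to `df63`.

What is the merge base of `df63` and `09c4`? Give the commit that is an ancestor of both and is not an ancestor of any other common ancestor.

e6a1

Ancestors of df63: {3c01, 49d2, ad2c, d148, df63, e6a1, ed1c, fe33}.
Ancestors of 09c4: {09c4, 1ded, 3c01, 49d2, 7c39, 8bf3, ad2c, d148, e6a1, ed1c, fe33}.
Common ancestors: {3c01, 49d2, ad2c, d148, e6a1, ed1c, fe33}.
Among these, e6a1 is not an ancestor of any other common ancestor — it is the merge base.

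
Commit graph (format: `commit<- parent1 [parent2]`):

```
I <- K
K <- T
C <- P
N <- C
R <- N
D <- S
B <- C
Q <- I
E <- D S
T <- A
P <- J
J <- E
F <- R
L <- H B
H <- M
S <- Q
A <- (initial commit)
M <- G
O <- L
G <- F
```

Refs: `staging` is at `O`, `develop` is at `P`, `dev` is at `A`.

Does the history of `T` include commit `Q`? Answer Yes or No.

Ancestors of T: {A, T}.
Q is not in that set, so it is not an ancestor of T.

No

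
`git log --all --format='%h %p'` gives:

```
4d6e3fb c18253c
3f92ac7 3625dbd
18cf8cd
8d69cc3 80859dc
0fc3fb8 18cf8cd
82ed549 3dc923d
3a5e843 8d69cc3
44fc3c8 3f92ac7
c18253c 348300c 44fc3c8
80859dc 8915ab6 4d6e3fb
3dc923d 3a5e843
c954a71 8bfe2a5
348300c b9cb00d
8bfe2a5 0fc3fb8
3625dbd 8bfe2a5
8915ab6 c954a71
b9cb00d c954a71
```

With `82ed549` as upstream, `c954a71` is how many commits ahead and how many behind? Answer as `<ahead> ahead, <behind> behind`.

Reachable from c954a71: {0fc3fb8, 18cf8cd, 8bfe2a5, c954a71}.
Reachable from 82ed549: {0fc3fb8, 18cf8cd, 348300c, 3625dbd, 3a5e843, 3dc923d, 3f92ac7, 44fc3c8, 4d6e3fb, 80859dc, 82ed549, 8915ab6, 8bfe2a5, 8d69cc3, b9cb00d, c18253c, c954a71}.
Only in c954a71's history (ahead): {} — 0.
Only in 82ed549's history (behind): {348300c, 3625dbd, 3a5e843, 3dc923d, 3f92ac7, 44fc3c8, 4d6e3fb, 80859dc, 82ed549, 8915ab6, 8d69cc3, b9cb00d, c18253c} — 13.

0 ahead, 13 behind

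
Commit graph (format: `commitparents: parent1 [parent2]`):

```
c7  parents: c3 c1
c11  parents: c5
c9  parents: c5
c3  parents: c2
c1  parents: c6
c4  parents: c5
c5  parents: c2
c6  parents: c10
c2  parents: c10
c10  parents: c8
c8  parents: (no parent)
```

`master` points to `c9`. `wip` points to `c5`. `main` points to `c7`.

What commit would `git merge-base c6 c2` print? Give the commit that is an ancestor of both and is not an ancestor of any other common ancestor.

Ancestors of c6: {c10, c6, c8}.
Ancestors of c2: {c10, c2, c8}.
Common ancestors: {c10, c8}.
Among these, c10 is not an ancestor of any other common ancestor — it is the merge base.

c10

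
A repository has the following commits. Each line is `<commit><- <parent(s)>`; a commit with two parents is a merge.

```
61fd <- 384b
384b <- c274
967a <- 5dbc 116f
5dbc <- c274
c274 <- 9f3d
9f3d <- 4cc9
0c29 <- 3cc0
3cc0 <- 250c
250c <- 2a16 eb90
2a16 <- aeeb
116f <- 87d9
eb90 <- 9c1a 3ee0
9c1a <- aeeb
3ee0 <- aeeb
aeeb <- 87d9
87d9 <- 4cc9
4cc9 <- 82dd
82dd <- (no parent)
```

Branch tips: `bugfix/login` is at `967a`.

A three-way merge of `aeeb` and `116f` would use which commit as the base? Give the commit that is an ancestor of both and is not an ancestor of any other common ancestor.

87d9

Ancestors of aeeb: {4cc9, 82dd, 87d9, aeeb}.
Ancestors of 116f: {116f, 4cc9, 82dd, 87d9}.
Common ancestors: {4cc9, 82dd, 87d9}.
Among these, 87d9 is not an ancestor of any other common ancestor — it is the merge base.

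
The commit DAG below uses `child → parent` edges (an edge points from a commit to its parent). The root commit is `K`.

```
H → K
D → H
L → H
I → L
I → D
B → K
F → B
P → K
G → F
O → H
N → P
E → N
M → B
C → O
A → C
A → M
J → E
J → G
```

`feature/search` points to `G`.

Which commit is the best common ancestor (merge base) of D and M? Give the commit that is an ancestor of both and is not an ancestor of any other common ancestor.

K

Ancestors of D: {D, H, K}.
Ancestors of M: {B, K, M}.
Common ancestors: {K}.
The only common ancestor is K, so it is the merge base.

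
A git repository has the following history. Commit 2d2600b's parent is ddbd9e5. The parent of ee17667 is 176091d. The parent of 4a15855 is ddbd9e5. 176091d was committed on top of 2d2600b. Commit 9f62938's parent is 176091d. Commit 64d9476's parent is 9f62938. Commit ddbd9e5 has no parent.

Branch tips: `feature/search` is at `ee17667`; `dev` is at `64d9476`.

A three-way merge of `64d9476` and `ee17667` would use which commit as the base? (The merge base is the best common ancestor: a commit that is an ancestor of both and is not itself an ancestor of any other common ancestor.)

176091d

Ancestors of 64d9476: {176091d, 2d2600b, 64d9476, 9f62938, ddbd9e5}.
Ancestors of ee17667: {176091d, 2d2600b, ddbd9e5, ee17667}.
Common ancestors: {176091d, 2d2600b, ddbd9e5}.
Among these, 176091d is not an ancestor of any other common ancestor — it is the merge base.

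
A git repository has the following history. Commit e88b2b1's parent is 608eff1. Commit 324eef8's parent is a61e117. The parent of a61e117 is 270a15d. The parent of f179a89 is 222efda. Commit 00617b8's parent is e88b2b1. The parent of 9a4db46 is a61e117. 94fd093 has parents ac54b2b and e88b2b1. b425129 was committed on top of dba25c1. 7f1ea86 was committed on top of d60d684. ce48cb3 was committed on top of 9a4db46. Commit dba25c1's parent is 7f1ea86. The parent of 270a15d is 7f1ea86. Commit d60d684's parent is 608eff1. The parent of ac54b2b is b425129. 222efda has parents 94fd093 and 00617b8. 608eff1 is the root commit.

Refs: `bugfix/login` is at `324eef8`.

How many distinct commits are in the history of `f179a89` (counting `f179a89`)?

11

Walking parent pointers from f179a89: reachable set = {00617b8, 222efda, 608eff1, 7f1ea86, 94fd093, ac54b2b, b425129, d60d684, dba25c1, e88b2b1, f179a89}.
That is 11 commits.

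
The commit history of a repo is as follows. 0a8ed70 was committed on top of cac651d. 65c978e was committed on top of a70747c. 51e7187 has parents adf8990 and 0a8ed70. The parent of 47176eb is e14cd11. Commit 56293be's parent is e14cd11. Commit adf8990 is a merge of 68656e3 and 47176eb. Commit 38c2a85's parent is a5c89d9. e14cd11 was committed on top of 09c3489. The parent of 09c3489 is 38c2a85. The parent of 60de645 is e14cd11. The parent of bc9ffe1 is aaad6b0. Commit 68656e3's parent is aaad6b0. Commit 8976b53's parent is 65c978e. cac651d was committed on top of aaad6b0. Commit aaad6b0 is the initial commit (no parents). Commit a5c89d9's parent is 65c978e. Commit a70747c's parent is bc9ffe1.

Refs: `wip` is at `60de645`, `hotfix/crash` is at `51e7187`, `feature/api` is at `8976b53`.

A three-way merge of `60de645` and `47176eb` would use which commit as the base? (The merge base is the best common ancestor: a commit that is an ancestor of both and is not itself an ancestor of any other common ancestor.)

Ancestors of 60de645: {09c3489, 38c2a85, 60de645, 65c978e, a5c89d9, a70747c, aaad6b0, bc9ffe1, e14cd11}.
Ancestors of 47176eb: {09c3489, 38c2a85, 47176eb, 65c978e, a5c89d9, a70747c, aaad6b0, bc9ffe1, e14cd11}.
Common ancestors: {09c3489, 38c2a85, 65c978e, a5c89d9, a70747c, aaad6b0, bc9ffe1, e14cd11}.
Among these, e14cd11 is not an ancestor of any other common ancestor — it is the merge base.

e14cd11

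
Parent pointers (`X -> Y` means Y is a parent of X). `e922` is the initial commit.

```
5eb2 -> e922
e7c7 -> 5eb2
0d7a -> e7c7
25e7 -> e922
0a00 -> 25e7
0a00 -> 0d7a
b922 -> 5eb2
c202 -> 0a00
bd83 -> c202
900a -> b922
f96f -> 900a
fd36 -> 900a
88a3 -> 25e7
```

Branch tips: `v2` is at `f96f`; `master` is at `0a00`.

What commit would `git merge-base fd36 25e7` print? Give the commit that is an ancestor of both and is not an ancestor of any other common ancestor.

Ancestors of fd36: {5eb2, 900a, b922, e922, fd36}.
Ancestors of 25e7: {25e7, e922}.
Common ancestors: {e922}.
The only common ancestor is e922, so it is the merge base.

e922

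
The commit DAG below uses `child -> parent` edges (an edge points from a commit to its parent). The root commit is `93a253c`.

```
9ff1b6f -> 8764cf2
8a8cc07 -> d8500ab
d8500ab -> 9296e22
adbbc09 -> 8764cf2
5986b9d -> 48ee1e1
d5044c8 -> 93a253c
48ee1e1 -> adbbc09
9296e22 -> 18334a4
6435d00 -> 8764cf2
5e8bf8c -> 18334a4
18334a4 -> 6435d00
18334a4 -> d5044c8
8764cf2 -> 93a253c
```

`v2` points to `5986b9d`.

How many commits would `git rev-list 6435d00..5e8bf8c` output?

Reachable from 5e8bf8c: {18334a4, 5e8bf8c, 6435d00, 8764cf2, 93a253c, d5044c8}.
Reachable from 6435d00: {6435d00, 8764cf2, 93a253c}.
In 5e8bf8c's history but not 6435d00's: {18334a4, 5e8bf8c, d5044c8} — 3 commits.

3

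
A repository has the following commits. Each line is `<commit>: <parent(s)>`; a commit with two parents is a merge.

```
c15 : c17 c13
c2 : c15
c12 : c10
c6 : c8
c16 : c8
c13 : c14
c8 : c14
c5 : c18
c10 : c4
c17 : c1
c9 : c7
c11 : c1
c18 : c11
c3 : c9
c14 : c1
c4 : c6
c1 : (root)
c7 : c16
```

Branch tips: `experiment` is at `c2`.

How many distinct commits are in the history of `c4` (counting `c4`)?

5

Walking parent pointers from c4: reachable set = {c1, c14, c4, c6, c8}.
That is 5 commits.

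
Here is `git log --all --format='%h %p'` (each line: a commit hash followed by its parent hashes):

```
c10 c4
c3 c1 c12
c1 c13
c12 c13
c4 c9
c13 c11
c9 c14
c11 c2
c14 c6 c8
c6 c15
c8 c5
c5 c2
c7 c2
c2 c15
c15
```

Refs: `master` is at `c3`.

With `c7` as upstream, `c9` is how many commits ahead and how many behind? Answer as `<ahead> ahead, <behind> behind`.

Reachable from c9: {c14, c15, c2, c5, c6, c8, c9}.
Reachable from c7: {c15, c2, c7}.
Only in c9's history (ahead): {c14, c5, c6, c8, c9} — 5.
Only in c7's history (behind): {c7} — 1.

5 ahead, 1 behind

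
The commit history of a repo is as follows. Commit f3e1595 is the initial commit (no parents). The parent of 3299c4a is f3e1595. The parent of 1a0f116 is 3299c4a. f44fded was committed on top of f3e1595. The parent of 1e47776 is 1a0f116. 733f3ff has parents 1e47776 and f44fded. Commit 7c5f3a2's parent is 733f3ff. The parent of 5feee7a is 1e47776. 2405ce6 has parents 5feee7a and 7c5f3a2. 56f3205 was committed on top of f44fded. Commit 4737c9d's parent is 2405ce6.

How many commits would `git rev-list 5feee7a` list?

Walking parent pointers from 5feee7a: reachable set = {1a0f116, 1e47776, 3299c4a, 5feee7a, f3e1595}.
That is 5 commits.

5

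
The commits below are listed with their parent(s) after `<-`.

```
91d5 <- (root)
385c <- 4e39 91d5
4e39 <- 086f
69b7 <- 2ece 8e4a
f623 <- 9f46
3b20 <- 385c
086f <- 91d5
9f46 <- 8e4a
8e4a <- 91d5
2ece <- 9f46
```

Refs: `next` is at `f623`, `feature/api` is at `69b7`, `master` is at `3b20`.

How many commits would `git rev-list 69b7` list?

5

Walking parent pointers from 69b7: reachable set = {2ece, 69b7, 8e4a, 91d5, 9f46}.
That is 5 commits.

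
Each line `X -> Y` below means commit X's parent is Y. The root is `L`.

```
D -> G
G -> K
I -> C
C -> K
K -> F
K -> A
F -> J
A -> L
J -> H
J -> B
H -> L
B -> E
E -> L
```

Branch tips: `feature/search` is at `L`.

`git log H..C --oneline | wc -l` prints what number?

7

Reachable from C: {A, B, C, E, F, H, J, K, L}.
Reachable from H: {H, L}.
In C's history but not H's: {A, B, C, E, F, J, K} — 7 commits.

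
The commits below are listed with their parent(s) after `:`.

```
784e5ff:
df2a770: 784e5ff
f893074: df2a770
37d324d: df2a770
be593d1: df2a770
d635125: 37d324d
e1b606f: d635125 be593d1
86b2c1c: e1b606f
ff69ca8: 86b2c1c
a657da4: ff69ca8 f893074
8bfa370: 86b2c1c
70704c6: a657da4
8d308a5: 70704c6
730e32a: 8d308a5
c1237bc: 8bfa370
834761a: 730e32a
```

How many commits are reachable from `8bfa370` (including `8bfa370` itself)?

8

Walking parent pointers from 8bfa370: reachable set = {37d324d, 784e5ff, 86b2c1c, 8bfa370, be593d1, d635125, df2a770, e1b606f}.
That is 8 commits.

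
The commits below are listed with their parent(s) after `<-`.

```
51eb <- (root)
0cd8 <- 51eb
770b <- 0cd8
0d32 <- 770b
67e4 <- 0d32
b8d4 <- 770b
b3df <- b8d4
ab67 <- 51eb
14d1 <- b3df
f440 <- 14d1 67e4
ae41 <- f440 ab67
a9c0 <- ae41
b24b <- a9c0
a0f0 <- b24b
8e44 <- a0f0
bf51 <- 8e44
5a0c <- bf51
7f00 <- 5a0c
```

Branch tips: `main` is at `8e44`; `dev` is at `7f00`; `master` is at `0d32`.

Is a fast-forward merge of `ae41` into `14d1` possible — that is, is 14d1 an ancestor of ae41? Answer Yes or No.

A fast-forward from 14d1 to ae41 is possible iff 14d1 is an ancestor of ae41.
Ancestors of ae41: {0cd8, 0d32, 14d1, 51eb, 67e4, 770b, ab67, ae41, b3df, b8d4, f440}.
14d1 is among them, so fast-forward is possible.

Yes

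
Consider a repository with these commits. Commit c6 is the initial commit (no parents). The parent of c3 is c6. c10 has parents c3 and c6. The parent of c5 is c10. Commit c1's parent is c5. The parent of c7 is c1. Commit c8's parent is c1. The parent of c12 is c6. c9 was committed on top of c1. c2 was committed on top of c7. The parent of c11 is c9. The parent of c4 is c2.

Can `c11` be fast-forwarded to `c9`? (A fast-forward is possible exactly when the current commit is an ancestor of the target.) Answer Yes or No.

A fast-forward from c11 to c9 is possible iff c11 is an ancestor of c9.
Ancestors of c9: {c1, c10, c3, c5, c6, c9}.
c11 is not among them, so fast-forward is not possible.

No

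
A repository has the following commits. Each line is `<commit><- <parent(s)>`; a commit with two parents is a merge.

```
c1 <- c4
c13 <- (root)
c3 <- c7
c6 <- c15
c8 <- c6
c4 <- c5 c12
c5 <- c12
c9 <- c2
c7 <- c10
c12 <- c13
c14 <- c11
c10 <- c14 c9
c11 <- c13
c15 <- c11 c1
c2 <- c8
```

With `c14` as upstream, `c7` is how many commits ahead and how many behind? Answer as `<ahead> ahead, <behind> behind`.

11 ahead, 0 behind

Reachable from c7: {c1, c10, c11, c12, c13, c14, c15, c2, c4, c5, c6, c7, c8, c9}.
Reachable from c14: {c11, c13, c14}.
Only in c7's history (ahead): {c1, c10, c12, c15, c2, c4, c5, c6, c7, c8, c9} — 11.
Only in c14's history (behind): {} — 0.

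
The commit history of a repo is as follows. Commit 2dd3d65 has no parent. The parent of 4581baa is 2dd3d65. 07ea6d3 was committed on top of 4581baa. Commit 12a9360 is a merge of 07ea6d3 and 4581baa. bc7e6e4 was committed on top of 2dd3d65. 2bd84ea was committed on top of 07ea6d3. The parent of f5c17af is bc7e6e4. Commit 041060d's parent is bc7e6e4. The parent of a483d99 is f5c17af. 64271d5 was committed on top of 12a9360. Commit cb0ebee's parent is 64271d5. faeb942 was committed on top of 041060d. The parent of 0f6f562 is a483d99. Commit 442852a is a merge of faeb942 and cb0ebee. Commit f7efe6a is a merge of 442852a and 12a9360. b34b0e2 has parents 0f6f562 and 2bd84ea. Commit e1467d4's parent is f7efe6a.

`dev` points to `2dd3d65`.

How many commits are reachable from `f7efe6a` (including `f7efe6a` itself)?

Walking parent pointers from f7efe6a: reachable set = {041060d, 07ea6d3, 12a9360, 2dd3d65, 442852a, 4581baa, 64271d5, bc7e6e4, cb0ebee, f7efe6a, faeb942}.
That is 11 commits.

11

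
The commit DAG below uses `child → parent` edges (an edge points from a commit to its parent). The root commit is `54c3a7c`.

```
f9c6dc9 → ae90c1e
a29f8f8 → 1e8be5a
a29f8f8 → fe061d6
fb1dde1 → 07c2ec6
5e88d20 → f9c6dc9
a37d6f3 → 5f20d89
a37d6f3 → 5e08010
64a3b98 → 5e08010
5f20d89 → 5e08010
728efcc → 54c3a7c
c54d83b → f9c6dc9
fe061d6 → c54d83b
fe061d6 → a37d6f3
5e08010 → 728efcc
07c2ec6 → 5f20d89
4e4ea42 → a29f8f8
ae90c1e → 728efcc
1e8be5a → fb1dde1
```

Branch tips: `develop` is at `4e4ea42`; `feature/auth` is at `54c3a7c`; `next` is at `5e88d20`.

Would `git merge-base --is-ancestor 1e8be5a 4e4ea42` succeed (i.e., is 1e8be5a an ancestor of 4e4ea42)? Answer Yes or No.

Ancestors of 4e4ea42 (commits reachable by following parents): {07c2ec6, 1e8be5a, 4e4ea42, 54c3a7c, 5e08010, 5f20d89, 728efcc, a29f8f8, a37d6f3, ae90c1e, c54d83b, f9c6dc9, fb1dde1, fe061d6}.
1e8be5a is in that set, so it is an ancestor of 4e4ea42.

Yes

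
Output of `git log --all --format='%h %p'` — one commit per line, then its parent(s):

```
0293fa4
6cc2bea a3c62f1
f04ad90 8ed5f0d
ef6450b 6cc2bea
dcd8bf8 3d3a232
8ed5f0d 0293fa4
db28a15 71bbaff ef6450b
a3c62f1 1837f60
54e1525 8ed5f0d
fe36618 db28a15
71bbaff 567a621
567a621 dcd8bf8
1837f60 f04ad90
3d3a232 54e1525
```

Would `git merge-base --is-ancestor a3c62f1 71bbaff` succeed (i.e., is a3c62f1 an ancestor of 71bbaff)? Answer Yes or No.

No

Ancestors of 71bbaff: {0293fa4, 3d3a232, 54e1525, 567a621, 71bbaff, 8ed5f0d, dcd8bf8}.
a3c62f1 is not in that set, so it is not an ancestor of 71bbaff.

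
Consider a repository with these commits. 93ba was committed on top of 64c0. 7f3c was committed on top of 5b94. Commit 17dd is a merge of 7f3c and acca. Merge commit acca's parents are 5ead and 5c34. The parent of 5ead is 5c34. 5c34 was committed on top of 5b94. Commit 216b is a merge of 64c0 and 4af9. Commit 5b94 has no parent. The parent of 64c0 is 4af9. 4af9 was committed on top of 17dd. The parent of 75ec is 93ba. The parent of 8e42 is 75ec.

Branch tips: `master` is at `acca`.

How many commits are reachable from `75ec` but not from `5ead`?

7

Reachable from 75ec: {17dd, 4af9, 5b94, 5c34, 5ead, 64c0, 75ec, 7f3c, 93ba, acca}.
Reachable from 5ead: {5b94, 5c34, 5ead}.
In 75ec's history but not 5ead's: {17dd, 4af9, 64c0, 75ec, 7f3c, 93ba, acca} — 7 commits.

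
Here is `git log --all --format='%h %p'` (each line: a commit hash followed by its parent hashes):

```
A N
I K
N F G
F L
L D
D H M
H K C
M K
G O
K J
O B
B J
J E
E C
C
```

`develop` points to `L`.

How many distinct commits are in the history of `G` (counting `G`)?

Walking parent pointers from G: reachable set = {B, C, E, G, J, O}.
That is 6 commits.

6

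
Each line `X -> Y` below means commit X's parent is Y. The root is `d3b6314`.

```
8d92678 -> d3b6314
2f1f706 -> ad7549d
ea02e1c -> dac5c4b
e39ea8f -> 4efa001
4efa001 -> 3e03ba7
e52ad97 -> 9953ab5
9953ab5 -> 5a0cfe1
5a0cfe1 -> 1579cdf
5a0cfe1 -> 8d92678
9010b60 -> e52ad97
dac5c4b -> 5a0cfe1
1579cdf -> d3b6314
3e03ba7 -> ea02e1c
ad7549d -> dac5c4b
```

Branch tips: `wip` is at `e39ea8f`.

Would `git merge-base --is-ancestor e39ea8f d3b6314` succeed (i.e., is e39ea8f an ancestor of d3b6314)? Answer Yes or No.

Ancestors of d3b6314: {d3b6314}.
e39ea8f is not in that set, so it is not an ancestor of d3b6314.

No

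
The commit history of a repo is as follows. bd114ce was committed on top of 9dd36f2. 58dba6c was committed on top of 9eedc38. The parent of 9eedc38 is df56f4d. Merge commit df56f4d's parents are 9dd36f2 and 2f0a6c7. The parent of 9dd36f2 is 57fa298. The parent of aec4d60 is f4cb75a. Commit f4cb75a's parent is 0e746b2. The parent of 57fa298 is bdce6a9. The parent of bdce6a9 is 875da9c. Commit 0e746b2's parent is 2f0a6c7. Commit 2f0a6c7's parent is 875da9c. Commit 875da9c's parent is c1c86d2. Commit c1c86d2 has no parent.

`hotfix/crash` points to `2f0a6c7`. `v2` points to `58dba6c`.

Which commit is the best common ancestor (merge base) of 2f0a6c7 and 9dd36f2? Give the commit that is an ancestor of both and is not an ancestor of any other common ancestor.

Ancestors of 2f0a6c7: {2f0a6c7, 875da9c, c1c86d2}.
Ancestors of 9dd36f2: {57fa298, 875da9c, 9dd36f2, bdce6a9, c1c86d2}.
Common ancestors: {875da9c, c1c86d2}.
Among these, 875da9c is not an ancestor of any other common ancestor — it is the merge base.

875da9c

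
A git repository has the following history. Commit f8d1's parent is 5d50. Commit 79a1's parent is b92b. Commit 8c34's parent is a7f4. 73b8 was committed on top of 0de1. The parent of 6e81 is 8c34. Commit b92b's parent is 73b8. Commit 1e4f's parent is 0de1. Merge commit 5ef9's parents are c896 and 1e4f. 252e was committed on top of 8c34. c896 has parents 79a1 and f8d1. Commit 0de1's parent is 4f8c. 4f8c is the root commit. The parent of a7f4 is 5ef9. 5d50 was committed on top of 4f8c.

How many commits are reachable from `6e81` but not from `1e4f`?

Reachable from 6e81: {0de1, 1e4f, 4f8c, 5d50, 5ef9, 6e81, 73b8, 79a1, 8c34, a7f4, b92b, c896, f8d1}.
Reachable from 1e4f: {0de1, 1e4f, 4f8c}.
In 6e81's history but not 1e4f's: {5d50, 5ef9, 6e81, 73b8, 79a1, 8c34, a7f4, b92b, c896, f8d1} — 10 commits.

10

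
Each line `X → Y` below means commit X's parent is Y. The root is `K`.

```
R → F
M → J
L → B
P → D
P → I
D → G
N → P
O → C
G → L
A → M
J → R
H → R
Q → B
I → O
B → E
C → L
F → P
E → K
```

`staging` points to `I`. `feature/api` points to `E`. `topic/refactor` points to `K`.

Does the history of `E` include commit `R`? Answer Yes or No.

No

Ancestors of E: {E, K}.
R is not in that set, so it is not an ancestor of E.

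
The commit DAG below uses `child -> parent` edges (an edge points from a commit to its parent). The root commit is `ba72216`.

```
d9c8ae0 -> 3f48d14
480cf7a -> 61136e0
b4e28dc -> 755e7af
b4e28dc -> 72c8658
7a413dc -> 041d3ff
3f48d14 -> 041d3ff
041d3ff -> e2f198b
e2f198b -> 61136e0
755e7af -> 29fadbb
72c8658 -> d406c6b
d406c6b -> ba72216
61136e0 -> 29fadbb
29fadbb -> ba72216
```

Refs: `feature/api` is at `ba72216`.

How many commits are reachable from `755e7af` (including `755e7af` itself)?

3

Walking parent pointers from 755e7af: reachable set = {29fadbb, 755e7af, ba72216}.
That is 3 commits.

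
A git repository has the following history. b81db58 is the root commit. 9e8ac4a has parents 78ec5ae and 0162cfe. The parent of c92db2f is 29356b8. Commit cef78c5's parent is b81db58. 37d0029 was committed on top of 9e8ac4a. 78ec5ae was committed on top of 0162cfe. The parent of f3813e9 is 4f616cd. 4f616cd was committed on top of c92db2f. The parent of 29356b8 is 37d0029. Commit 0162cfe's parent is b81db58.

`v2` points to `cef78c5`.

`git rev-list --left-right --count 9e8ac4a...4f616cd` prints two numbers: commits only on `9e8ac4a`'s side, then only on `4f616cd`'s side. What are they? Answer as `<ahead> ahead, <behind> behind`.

0 ahead, 4 behind

Reachable from 9e8ac4a: {0162cfe, 78ec5ae, 9e8ac4a, b81db58}.
Reachable from 4f616cd: {0162cfe, 29356b8, 37d0029, 4f616cd, 78ec5ae, 9e8ac4a, b81db58, c92db2f}.
Only in 9e8ac4a's history (ahead): {} — 0.
Only in 4f616cd's history (behind): {29356b8, 37d0029, 4f616cd, c92db2f} — 4.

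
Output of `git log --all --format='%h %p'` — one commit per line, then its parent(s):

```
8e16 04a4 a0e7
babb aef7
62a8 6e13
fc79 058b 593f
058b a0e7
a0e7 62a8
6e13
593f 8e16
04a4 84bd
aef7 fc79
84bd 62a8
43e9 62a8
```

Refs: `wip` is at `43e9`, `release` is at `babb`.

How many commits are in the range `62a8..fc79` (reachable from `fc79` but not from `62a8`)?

Reachable from fc79: {04a4, 058b, 593f, 62a8, 6e13, 84bd, 8e16, a0e7, fc79}.
Reachable from 62a8: {62a8, 6e13}.
In fc79's history but not 62a8's: {04a4, 058b, 593f, 84bd, 8e16, a0e7, fc79} — 7 commits.

7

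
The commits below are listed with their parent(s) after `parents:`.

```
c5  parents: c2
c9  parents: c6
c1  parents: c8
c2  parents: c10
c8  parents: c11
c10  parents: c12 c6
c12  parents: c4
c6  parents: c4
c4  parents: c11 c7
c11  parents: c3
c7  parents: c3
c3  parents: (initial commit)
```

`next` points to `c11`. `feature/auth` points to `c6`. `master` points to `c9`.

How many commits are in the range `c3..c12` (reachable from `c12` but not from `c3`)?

Reachable from c12: {c11, c12, c3, c4, c7}.
Reachable from c3: {c3}.
In c12's history but not c3's: {c11, c12, c4, c7} — 4 commits.

4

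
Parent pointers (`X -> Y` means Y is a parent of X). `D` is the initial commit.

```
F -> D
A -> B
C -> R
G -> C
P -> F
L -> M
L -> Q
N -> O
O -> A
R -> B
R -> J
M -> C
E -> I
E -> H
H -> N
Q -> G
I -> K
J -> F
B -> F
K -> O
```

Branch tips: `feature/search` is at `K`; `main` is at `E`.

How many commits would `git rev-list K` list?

Walking parent pointers from K: reachable set = {A, B, D, F, K, O}.
That is 6 commits.

6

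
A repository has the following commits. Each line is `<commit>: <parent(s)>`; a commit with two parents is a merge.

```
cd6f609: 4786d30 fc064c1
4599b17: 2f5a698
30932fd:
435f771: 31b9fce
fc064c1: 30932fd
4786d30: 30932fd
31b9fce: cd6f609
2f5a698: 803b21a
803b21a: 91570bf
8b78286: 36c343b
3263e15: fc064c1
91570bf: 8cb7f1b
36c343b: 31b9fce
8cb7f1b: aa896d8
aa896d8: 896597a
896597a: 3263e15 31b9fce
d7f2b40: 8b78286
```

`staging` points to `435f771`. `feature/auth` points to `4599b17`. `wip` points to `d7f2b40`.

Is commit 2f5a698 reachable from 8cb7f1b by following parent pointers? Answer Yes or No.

No

Ancestors of 8cb7f1b: {30932fd, 31b9fce, 3263e15, 4786d30, 896597a, 8cb7f1b, aa896d8, cd6f609, fc064c1}.
2f5a698 is not in that set, so it is not an ancestor of 8cb7f1b.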